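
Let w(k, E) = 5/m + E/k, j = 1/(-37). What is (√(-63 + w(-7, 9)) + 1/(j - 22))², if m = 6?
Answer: (1554 - 815*I*√111930)²/1171692900 ≈ -63.45 - 0.72327*I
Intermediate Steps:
j = -1/37 ≈ -0.027027
w(k, E) = ⅚ + E/k (w(k, E) = 5/6 + E/k = 5*(⅙) + E/k = ⅚ + E/k)
(√(-63 + w(-7, 9)) + 1/(j - 22))² = (√(-63 + (⅚ + 9/(-7))) + 1/(-1/37 - 22))² = (√(-63 + (⅚ + 9*(-⅐))) + 1/(-815/37))² = (√(-63 + (⅚ - 9/7)) - 37/815)² = (√(-63 - 19/42) - 37/815)² = (√(-2665/42) - 37/815)² = (I*√111930/42 - 37/815)² = (-37/815 + I*√111930/42)²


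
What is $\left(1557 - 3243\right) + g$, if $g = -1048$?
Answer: $-2734$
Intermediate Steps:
$\left(1557 - 3243\right) + g = \left(1557 - 3243\right) - 1048 = -1686 - 1048 = -2734$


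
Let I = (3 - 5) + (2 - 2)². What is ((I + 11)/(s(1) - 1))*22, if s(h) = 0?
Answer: -198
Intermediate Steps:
I = -2 (I = -2 + 0² = -2 + 0 = -2)
((I + 11)/(s(1) - 1))*22 = ((-2 + 11)/(0 - 1))*22 = (9/(-1))*22 = (9*(-1))*22 = -9*22 = -198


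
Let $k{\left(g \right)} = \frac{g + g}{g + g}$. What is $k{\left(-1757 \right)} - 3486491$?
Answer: $-3486490$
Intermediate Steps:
$k{\left(g \right)} = 1$ ($k{\left(g \right)} = \frac{2 g}{2 g} = 2 g \frac{1}{2 g} = 1$)
$k{\left(-1757 \right)} - 3486491 = 1 - 3486491 = -3486490$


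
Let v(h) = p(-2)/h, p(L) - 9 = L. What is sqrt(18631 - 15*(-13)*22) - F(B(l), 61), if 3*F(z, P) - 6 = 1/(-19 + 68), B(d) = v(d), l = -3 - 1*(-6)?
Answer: -295/147 + sqrt(22921) ≈ 149.39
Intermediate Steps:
p(L) = 9 + L
l = 3 (l = -3 + 6 = 3)
v(h) = 7/h (v(h) = (9 - 2)/h = 7/h)
B(d) = 7/d
F(z, P) = 295/147 (F(z, P) = 2 + 1/(3*(-19 + 68)) = 2 + (1/3)/49 = 2 + (1/3)*(1/49) = 2 + 1/147 = 295/147)
sqrt(18631 - 15*(-13)*22) - F(B(l), 61) = sqrt(18631 - 15*(-13)*22) - 1*295/147 = sqrt(18631 + 195*22) - 295/147 = sqrt(18631 + 4290) - 295/147 = sqrt(22921) - 295/147 = -295/147 + sqrt(22921)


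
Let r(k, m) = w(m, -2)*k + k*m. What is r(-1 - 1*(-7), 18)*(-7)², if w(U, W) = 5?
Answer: 6762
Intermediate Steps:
r(k, m) = 5*k + k*m
r(-1 - 1*(-7), 18)*(-7)² = ((-1 - 1*(-7))*(5 + 18))*(-7)² = ((-1 + 7)*23)*49 = (6*23)*49 = 138*49 = 6762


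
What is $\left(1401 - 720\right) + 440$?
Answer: $1121$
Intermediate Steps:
$\left(1401 - 720\right) + 440 = 681 + 440 = 1121$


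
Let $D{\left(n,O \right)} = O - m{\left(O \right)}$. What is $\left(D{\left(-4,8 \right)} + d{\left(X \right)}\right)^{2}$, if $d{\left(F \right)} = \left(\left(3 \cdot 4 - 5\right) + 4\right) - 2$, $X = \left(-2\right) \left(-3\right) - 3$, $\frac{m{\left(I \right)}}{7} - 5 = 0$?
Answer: $324$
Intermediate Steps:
$m{\left(I \right)} = 35$ ($m{\left(I \right)} = 35 + 7 \cdot 0 = 35 + 0 = 35$)
$D{\left(n,O \right)} = -35 + O$ ($D{\left(n,O \right)} = O - 35 = -35 + O$)
$X = 3$ ($X = 6 - 3 = 3$)
$d{\left(F \right)} = 9$ ($d{\left(F \right)} = \left(\left(12 - 5\right) + 4\right) - 2 = \left(7 + 4\right) - 2 = 11 - 2 = 9$)
$\left(D{\left(-4,8 \right)} + d{\left(X \right)}\right)^{2} = \left(\left(-35 + 8\right) + 9\right)^{2} = \left(-27 + 9\right)^{2} = \left(-18\right)^{2} = 324$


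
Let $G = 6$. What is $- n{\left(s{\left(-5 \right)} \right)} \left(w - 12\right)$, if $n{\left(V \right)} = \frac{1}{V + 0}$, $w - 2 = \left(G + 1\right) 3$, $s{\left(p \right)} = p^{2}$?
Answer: $- \frac{11}{25} \approx -0.44$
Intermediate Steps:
$w = 23$ ($w = 2 + \left(6 + 1\right) 3 = 2 + 7 \cdot 3 = 2 + 21 = 23$)
$n{\left(V \right)} = \frac{1}{V}$
$- n{\left(s{\left(-5 \right)} \right)} \left(w - 12\right) = - \frac{1}{\left(-5\right)^{2}} \left(23 - 12\right) = - \frac{1}{25} \left(23 - 12\right) = \left(-1\right) \frac{1}{25} \cdot 11 = \left(- \frac{1}{25}\right) 11 = - \frac{11}{25}$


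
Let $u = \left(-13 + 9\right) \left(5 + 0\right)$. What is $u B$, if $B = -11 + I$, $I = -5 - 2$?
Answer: $360$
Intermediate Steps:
$I = -7$
$u = -20$ ($u = \left(-4\right) 5 = -20$)
$B = -18$ ($B = -11 - 7 = -18$)
$u B = \left(-20\right) \left(-18\right) = 360$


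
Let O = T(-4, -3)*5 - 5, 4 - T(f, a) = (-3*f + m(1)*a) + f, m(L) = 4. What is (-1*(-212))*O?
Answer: 7420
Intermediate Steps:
T(f, a) = 4 - 4*a + 2*f (T(f, a) = 4 - ((-3*f + 4*a) + f) = 4 - (-2*f + 4*a) = 4 + (-4*a + 2*f) = 4 - 4*a + 2*f)
O = 35 (O = (4 - 4*(-3) + 2*(-4))*5 - 5 = (4 + 12 - 8)*5 - 5 = 8*5 - 5 = 40 - 5 = 35)
(-1*(-212))*O = -1*(-212)*35 = 212*35 = 7420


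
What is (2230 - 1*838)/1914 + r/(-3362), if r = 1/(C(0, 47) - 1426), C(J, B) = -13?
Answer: 38703355/53217098 ≈ 0.72727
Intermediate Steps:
r = -1/1439 (r = 1/(-13 - 1426) = 1/(-1439) = -1/1439 ≈ -0.00069493)
(2230 - 1*838)/1914 + r/(-3362) = (2230 - 1*838)/1914 - 1/1439/(-3362) = (2230 - 838)*(1/1914) - 1/1439*(-1/3362) = 1392*(1/1914) + 1/4837918 = 8/11 + 1/4837918 = 38703355/53217098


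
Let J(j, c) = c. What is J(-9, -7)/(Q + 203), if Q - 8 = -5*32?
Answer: -7/51 ≈ -0.13725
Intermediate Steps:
Q = -152 (Q = 8 - 5*32 = 8 - 160 = -152)
J(-9, -7)/(Q + 203) = -7/(-152 + 203) = -7/51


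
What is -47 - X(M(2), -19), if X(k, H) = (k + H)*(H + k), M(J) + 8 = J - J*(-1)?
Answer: -576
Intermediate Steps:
M(J) = -8 + 2*J (M(J) = -8 + (J - J*(-1)) = -8 + (J - (-1)*J) = -8 + (J + J) = -8 + 2*J)
X(k, H) = (H + k)² (X(k, H) = (H + k)*(H + k) = (H + k)²)
-47 - X(M(2), -19) = -47 - (-19 + (-8 + 2*2))² = -47 - (-19 + (-8 + 4))² = -47 - (-19 - 4)² = -47 - 1*(-23)² = -47 - 1*529 = -47 - 529 = -576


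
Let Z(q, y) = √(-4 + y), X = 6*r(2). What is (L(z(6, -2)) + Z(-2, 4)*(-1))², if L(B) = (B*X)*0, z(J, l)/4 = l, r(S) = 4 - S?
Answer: 0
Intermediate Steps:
X = 12 (X = 6*(4 - 1*2) = 6*(4 - 2) = 6*2 = 12)
z(J, l) = 4*l
L(B) = 0 (L(B) = (B*12)*0 = (12*B)*0 = 0)
(L(z(6, -2)) + Z(-2, 4)*(-1))² = (0 + √(-4 + 4)*(-1))² = (0 + √0*(-1))² = (0 + 0*(-1))² = (0 + 0)² = 0² = 0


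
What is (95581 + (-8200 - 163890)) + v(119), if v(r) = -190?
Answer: -76699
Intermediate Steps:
(95581 + (-8200 - 163890)) + v(119) = (95581 + (-8200 - 163890)) - 190 = (95581 - 172090) - 190 = -76509 - 190 = -76699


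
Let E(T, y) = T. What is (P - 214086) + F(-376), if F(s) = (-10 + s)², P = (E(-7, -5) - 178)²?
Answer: -30865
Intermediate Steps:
P = 34225 (P = (-7 - 178)² = (-185)² = 34225)
(P - 214086) + F(-376) = (34225 - 214086) + (-10 - 376)² = -179861 + (-386)² = -179861 + 148996 = -30865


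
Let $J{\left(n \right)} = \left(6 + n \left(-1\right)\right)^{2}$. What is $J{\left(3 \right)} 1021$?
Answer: $9189$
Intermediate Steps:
$J{\left(n \right)} = \left(6 - n\right)^{2}$
$J{\left(3 \right)} 1021 = \left(-6 + 3\right)^{2} \cdot 1021 = \left(-3\right)^{2} \cdot 1021 = 9 \cdot 1021 = 9189$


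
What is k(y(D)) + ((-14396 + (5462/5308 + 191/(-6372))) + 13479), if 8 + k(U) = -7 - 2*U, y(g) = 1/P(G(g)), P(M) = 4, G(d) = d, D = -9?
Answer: -7876440521/8455644 ≈ -931.50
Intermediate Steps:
y(g) = ¼ (y(g) = 1/4 = ¼)
k(U) = -15 - 2*U (k(U) = -8 + (-7 - 2*U) = -15 - 2*U)
k(y(D)) + ((-14396 + (5462/5308 + 191/(-6372))) + 13479) = (-15 - 2*¼) + ((-14396 + (5462/5308 + 191/(-6372))) + 13479) = (-15 - ½) + ((-14396 + (5462*(1/5308) + 191*(-1/6372))) + 13479) = -31/2 + ((-14396 + (2731/2654 - 191/6372)) + 13479) = -31/2 + ((-14396 + 8447509/8455644) + 13479) = -31/2 + (-121719003515/8455644 + 13479) = -31/2 - 7745378039/8455644 = -7876440521/8455644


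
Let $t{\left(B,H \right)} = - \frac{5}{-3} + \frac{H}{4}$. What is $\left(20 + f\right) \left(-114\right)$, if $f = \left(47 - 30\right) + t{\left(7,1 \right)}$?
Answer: $- \frac{8873}{2} \approx -4436.5$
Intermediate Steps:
$t{\left(B,H \right)} = \frac{5}{3} + \frac{H}{4}$ ($t{\left(B,H \right)} = \left(-5\right) \left(- \frac{1}{3}\right) + H \frac{1}{4} = \frac{5}{3} + \frac{H}{4}$)
$f = \frac{227}{12}$ ($f = \left(47 - 30\right) + \left(\frac{5}{3} + \frac{1}{4} \cdot 1\right) = 17 + \left(\frac{5}{3} + \frac{1}{4}\right) = 17 + \frac{23}{12} = \frac{227}{12} \approx 18.917$)
$\left(20 + f\right) \left(-114\right) = \left(20 + \frac{227}{12}\right) \left(-114\right) = \frac{467}{12} \left(-114\right) = - \frac{8873}{2}$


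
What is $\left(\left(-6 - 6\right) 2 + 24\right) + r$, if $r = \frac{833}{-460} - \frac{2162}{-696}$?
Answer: $\frac{12961}{10005} \approx 1.2955$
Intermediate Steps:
$r = \frac{12961}{10005}$ ($r = 833 \left(- \frac{1}{460}\right) - - \frac{1081}{348} = - \frac{833}{460} + \frac{1081}{348} = \frac{12961}{10005} \approx 1.2955$)
$\left(\left(-6 - 6\right) 2 + 24\right) + r = \left(\left(-6 - 6\right) 2 + 24\right) + \frac{12961}{10005} = \left(\left(-12\right) 2 + 24\right) + \frac{12961}{10005} = \left(-24 + 24\right) + \frac{12961}{10005} = 0 + \frac{12961}{10005} = \frac{12961}{10005}$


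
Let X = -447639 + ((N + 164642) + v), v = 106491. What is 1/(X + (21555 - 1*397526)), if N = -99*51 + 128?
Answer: -1/557398 ≈ -1.7941e-6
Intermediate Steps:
N = -4921 (N = -5049 + 128 = -4921)
X = -181427 (X = -447639 + ((-4921 + 164642) + 106491) = -447639 + (159721 + 106491) = -447639 + 266212 = -181427)
1/(X + (21555 - 1*397526)) = 1/(-181427 + (21555 - 1*397526)) = 1/(-181427 + (21555 - 397526)) = 1/(-181427 - 375971) = 1/(-557398) = -1/557398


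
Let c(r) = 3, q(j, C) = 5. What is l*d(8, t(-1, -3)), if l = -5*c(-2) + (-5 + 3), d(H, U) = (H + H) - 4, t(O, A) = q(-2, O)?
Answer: -204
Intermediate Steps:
t(O, A) = 5
d(H, U) = -4 + 2*H (d(H, U) = 2*H - 4 = -4 + 2*H)
l = -17 (l = -5*3 + (-5 + 3) = -15 - 2 = -17)
l*d(8, t(-1, -3)) = -17*(-4 + 2*8) = -17*(-4 + 16) = -17*12 = -204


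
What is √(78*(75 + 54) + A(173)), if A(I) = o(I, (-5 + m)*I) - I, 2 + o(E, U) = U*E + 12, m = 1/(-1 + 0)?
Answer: 5*I*√6787 ≈ 411.92*I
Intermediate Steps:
m = -1 (m = 1/(-1) = -1)
o(E, U) = 10 + E*U (o(E, U) = -2 + (U*E + 12) = -2 + (E*U + 12) = -2 + (12 + E*U) = 10 + E*U)
A(I) = 10 - I - 6*I² (A(I) = (10 + I*((-5 - 1)*I)) - I = (10 + I*(-6*I)) - I = (10 - 6*I²) - I = 10 - I - 6*I²)
√(78*(75 + 54) + A(173)) = √(78*(75 + 54) + (10 - 1*173 - 6*173²)) = √(78*129 + (10 - 173 - 6*29929)) = √(10062 + (10 - 173 - 179574)) = √(10062 - 179737) = √(-169675) = 5*I*√6787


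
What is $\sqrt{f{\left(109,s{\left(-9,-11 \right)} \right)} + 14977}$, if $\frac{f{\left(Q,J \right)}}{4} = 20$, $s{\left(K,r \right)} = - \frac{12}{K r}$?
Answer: $3 \sqrt{1673} \approx 122.71$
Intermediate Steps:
$s{\left(K,r \right)} = - \frac{12}{K r}$ ($s{\left(K,r \right)} = - 12 \frac{1}{K r} = - \frac{12}{K r}$)
$f{\left(Q,J \right)} = 80$ ($f{\left(Q,J \right)} = 4 \cdot 20 = 80$)
$\sqrt{f{\left(109,s{\left(-9,-11 \right)} \right)} + 14977} = \sqrt{80 + 14977} = \sqrt{15057} = 3 \sqrt{1673}$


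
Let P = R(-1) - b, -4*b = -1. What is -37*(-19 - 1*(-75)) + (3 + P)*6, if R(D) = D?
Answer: -4123/2 ≈ -2061.5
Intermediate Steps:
b = ¼ (b = -¼*(-1) = ¼ ≈ 0.25000)
P = -5/4 (P = -1 - 1*¼ = -1 - ¼ = -5/4 ≈ -1.2500)
-37*(-19 - 1*(-75)) + (3 + P)*6 = -37*(-19 - 1*(-75)) + (3 - 5/4)*6 = -37*(-19 + 75) + (7/4)*6 = -37*56 + 21/2 = -2072 + 21/2 = -4123/2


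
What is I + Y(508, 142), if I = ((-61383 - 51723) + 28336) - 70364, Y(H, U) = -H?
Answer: -155642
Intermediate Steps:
I = -155134 (I = (-113106 + 28336) - 70364 = -84770 - 70364 = -155134)
I + Y(508, 142) = -155134 - 1*508 = -155134 - 508 = -155642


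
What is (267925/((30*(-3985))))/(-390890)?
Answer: 10717/1869235980 ≈ 5.7334e-6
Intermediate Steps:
(267925/((30*(-3985))))/(-390890) = (267925/(-119550))*(-1/390890) = (267925*(-1/119550))*(-1/390890) = -10717/4782*(-1/390890) = 10717/1869235980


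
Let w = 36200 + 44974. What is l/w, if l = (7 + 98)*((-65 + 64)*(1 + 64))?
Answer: -2275/27058 ≈ -0.084079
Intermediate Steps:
w = 81174
l = -6825 (l = 105*(-1*65) = 105*(-65) = -6825)
l/w = -6825/81174 = -6825*1/81174 = -2275/27058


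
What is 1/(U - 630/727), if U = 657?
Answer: 727/477009 ≈ 0.0015241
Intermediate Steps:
1/(U - 630/727) = 1/(657 - 630/727) = 1/(477009/727) = 727/477009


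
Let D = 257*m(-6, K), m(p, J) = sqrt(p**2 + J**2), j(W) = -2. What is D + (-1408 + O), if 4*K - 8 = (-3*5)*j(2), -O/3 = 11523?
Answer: -35977 + 257*sqrt(505)/2 ≈ -33089.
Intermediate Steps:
O = -34569 (O = -3*11523 = -34569)
K = 19/2 (K = 2 + (-3*5*(-2))/4 = 2 + (-15*(-2))/4 = 2 + (1/4)*30 = 2 + 15/2 = 19/2 ≈ 9.5000)
m(p, J) = sqrt(J**2 + p**2)
D = 257*sqrt(505)/2 (D = 257*sqrt((19/2)**2 + (-6)**2) = 257*sqrt(361/4 + 36) = 257*sqrt(505/4) = 257*(sqrt(505)/2) = 257*sqrt(505)/2 ≈ 2887.7)
D + (-1408 + O) = 257*sqrt(505)/2 + (-1408 - 34569) = 257*sqrt(505)/2 - 35977 = -35977 + 257*sqrt(505)/2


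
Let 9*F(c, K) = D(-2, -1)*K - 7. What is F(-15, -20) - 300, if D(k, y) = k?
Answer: -889/3 ≈ -296.33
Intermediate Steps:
F(c, K) = -7/9 - 2*K/9 (F(c, K) = (-2*K - 7)/9 = (-7 - 2*K)/9 = -7/9 - 2*K/9)
F(-15, -20) - 300 = (-7/9 - 2/9*(-20)) - 300 = (-7/9 + 40/9) - 300 = 11/3 - 300 = -889/3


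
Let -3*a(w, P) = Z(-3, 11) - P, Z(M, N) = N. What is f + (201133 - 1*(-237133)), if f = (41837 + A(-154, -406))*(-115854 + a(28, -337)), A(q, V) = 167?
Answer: -4870765614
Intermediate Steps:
a(w, P) = -11/3 + P/3 (a(w, P) = -(11 - P)/3 = -11/3 + P/3)
f = -4871203880 (f = (41837 + 167)*(-115854 + (-11/3 + (⅓)*(-337))) = 42004*(-115854 + (-11/3 - 337/3)) = 42004*(-115854 - 116) = 42004*(-115970) = -4871203880)
f + (201133 - 1*(-237133)) = -4871203880 + (201133 - 1*(-237133)) = -4871203880 + (201133 + 237133) = -4871203880 + 438266 = -4870765614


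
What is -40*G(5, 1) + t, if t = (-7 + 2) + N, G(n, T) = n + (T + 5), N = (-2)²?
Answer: -441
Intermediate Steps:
N = 4
G(n, T) = 5 + T + n (G(n, T) = n + (5 + T) = 5 + T + n)
t = -1 (t = (-7 + 2) + 4 = -5 + 4 = -1)
-40*G(5, 1) + t = -40*(5 + 1 + 5) - 1 = -40*11 - 1 = -440 - 1 = -441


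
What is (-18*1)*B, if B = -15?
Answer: 270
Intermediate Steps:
(-18*1)*B = -18*1*(-15) = -18*(-15) = 270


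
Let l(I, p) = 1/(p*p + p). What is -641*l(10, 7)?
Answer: -641/56 ≈ -11.446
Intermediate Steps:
l(I, p) = 1/(p + p²) (l(I, p) = 1/(p² + p) = 1/(p + p²))
-641*l(10, 7) = -641/(7*(1 + 7)) = -641/(7*8) = -641*1/56 = -641/56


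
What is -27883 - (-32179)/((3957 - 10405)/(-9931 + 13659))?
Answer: -18734556/403 ≈ -46488.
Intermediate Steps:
-27883 - (-32179)/((3957 - 10405)/(-9931 + 13659)) = -27883 - (-32179)/((-6448/3728)) = -27883 - (-32179)/((-6448*1/3728)) = -27883 - (-32179)/(-403/233) = -27883 - (-32179)*(-233)/403 = -27883 - 1*7497707/403 = -27883 - 7497707/403 = -18734556/403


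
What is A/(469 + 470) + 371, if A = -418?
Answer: 347951/939 ≈ 370.55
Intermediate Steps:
A/(469 + 470) + 371 = -418/(469 + 470) + 371 = -418/939 + 371 = 347951/939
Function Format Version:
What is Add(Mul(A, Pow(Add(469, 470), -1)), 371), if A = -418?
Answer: Rational(347951, 939) ≈ 370.55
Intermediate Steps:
Add(Mul(A, Pow(Add(469, 470), -1)), 371) = Add(Mul(-418, Pow(Add(469, 470), -1)), 371) = Add(Mul(-418, Pow(939, -1)), 371) = Add(Mul(-418, Rational(1, 939)), 371) = Add(Rational(-418, 939), 371) = Rational(347951, 939)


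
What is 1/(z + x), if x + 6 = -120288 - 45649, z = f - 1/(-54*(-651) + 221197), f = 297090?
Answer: 256351/33619664596 ≈ 7.6250e-6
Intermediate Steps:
z = 76159318589/256351 (z = 297090 - 1/(-54*(-651) + 221197) = 297090 - 1/(35154 + 221197) = 297090 - 1/256351 = 76159318589/256351 ≈ 2.9709e+5)
x = -165943 (x = -6 + (-120288 - 45649) = -6 - 165937 = -165943)
1/(z + x) = 1/(76159318589/256351 - 165943) = 1/(33619664596/256351) = 256351/33619664596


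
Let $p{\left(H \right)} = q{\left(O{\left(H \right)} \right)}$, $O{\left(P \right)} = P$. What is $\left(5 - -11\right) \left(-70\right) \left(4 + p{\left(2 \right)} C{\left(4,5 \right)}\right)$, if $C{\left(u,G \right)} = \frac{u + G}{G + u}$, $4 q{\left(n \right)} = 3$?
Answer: $-5320$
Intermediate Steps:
$q{\left(n \right)} = \frac{3}{4}$ ($q{\left(n \right)} = \frac{1}{4} \cdot 3 = \frac{3}{4}$)
$C{\left(u,G \right)} = 1$ ($C{\left(u,G \right)} = \frac{G + u}{G + u} = 1$)
$p{\left(H \right)} = \frac{3}{4}$
$\left(5 - -11\right) \left(-70\right) \left(4 + p{\left(2 \right)} C{\left(4,5 \right)}\right) = \left(5 - -11\right) \left(-70\right) \left(4 + \frac{3}{4} \cdot 1\right) = \left(5 + 11\right) \left(-70\right) \left(4 + \frac{3}{4}\right) = 16 \left(-70\right) \frac{19}{4} = \left(-1120\right) \frac{19}{4} = -5320$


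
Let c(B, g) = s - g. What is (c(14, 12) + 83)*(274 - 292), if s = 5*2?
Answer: -1458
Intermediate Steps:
s = 10
c(B, g) = 10 - g
(c(14, 12) + 83)*(274 - 292) = ((10 - 1*12) + 83)*(274 - 292) = ((10 - 12) + 83)*(-18) = (-2 + 83)*(-18) = 81*(-18) = -1458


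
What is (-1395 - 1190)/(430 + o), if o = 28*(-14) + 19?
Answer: -2585/57 ≈ -45.351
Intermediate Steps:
o = -373 (o = -392 + 19 = -373)
(-1395 - 1190)/(430 + o) = (-1395 - 1190)/(430 - 373) = -2585/57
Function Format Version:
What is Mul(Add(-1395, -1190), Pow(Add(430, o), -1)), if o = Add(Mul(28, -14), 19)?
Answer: Rational(-2585, 57) ≈ -45.351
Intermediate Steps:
o = -373 (o = Add(-392, 19) = -373)
Mul(Add(-1395, -1190), Pow(Add(430, o), -1)) = Mul(Add(-1395, -1190), Pow(Add(430, -373), -1)) = Mul(-2585, Pow(57, -1)) = Mul(-2585, Rational(1, 57)) = Rational(-2585, 57)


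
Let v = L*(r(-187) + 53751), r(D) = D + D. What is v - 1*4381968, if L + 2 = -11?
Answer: -5075869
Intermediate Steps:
r(D) = 2*D
L = -13 (L = -2 - 11 = -13)
v = -693901 (v = -13*(2*(-187) + 53751) = -13*(-374 + 53751) = -13*53377 = -693901)
v - 1*4381968 = -693901 - 1*4381968 = -693901 - 4381968 = -5075869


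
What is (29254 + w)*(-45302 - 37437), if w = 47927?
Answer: -6385878759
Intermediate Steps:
(29254 + w)*(-45302 - 37437) = (29254 + 47927)*(-45302 - 37437) = 77181*(-82739) = -6385878759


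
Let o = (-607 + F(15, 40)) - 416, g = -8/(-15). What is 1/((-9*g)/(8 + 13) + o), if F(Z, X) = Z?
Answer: -35/35288 ≈ -0.00099184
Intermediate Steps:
g = 8/15 (g = -8*(-1/15) = 8/15 ≈ 0.53333)
o = -1008 (o = (-607 + 15) - 416 = -592 - 416 = -1008)
1/((-9*g)/(8 + 13) + o) = 1/((-9*8/15)/(8 + 13) - 1008) = 1/(-24/5/21 - 1008) = 1/(-24/5*1/21 - 1008) = 1/(-8/35 - 1008) = 1/(-35288/35) = -35/35288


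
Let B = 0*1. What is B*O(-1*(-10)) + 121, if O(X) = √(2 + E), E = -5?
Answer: 121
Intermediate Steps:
B = 0
O(X) = I*√3 (O(X) = √(2 - 5) = √(-3) = I*√3)
B*O(-1*(-10)) + 121 = 0*(I*√3) + 121 = 0 + 121 = 121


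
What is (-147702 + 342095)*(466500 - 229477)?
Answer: 46075612039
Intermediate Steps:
(-147702 + 342095)*(466500 - 229477) = 194393*237023 = 46075612039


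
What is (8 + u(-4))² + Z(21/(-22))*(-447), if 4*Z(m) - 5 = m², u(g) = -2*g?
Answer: -783251/1936 ≈ -404.57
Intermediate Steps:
Z(m) = 5/4 + m²/4
(8 + u(-4))² + Z(21/(-22))*(-447) = (8 - 2*(-4))² + (5/4 + (21/(-22))²/4)*(-447) = (8 + 8)² + (5/4 + (21*(-1/22))²/4)*(-447) = 16² + (5/4 + (-21/22)²/4)*(-447) = 256 + (5/4 + (¼)*(441/484))*(-447) = 256 + (5/4 + 441/1936)*(-447) = 256 + (2861/1936)*(-447) = 256 - 1278867/1936 = -783251/1936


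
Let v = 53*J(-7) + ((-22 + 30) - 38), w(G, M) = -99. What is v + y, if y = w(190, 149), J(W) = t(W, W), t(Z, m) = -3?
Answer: -288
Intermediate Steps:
J(W) = -3
y = -99
v = -189 (v = 53*(-3) + ((-22 + 30) - 38) = -159 + (8 - 38) = -159 - 30 = -189)
v + y = -189 - 99 = -288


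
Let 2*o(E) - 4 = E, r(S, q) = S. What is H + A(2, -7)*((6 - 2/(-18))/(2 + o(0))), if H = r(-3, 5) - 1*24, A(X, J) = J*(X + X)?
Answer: -628/9 ≈ -69.778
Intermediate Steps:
A(X, J) = 2*J*X (A(X, J) = J*(2*X) = 2*J*X)
o(E) = 2 + E/2
H = -27 (H = -3 - 1*24 = -3 - 24 = -27)
H + A(2, -7)*((6 - 2/(-18))/(2 + o(0))) = -27 + (2*(-7)*2)*((6 - 2/(-18))/(2 + (2 + (1/2)*0))) = -27 - 28*(6 - 2*(-1/18))/(2 + (2 + 0)) = -27 - 28*(6 + 1/9)/(2 + 2) = -27 - 1540/(9*4) = -27 - 28*55/36 = -27 - 385/9 = -628/9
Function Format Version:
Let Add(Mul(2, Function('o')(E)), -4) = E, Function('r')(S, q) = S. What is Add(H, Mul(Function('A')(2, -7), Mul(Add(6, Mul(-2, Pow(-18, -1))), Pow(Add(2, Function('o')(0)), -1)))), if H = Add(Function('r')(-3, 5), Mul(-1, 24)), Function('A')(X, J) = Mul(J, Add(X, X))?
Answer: Rational(-628, 9) ≈ -69.778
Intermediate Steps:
Function('A')(X, J) = Mul(2, J, X) (Function('A')(X, J) = Mul(J, Mul(2, X)) = Mul(2, J, X))
Function('o')(E) = Add(2, Mul(Rational(1, 2), E))
H = -27 (H = Add(-3, Mul(-1, 24)) = Add(-3, -24) = -27)
Add(H, Mul(Function('A')(2, -7), Mul(Add(6, Mul(-2, Pow(-18, -1))), Pow(Add(2, Function('o')(0)), -1)))) = Add(-27, Mul(Mul(2, -7, 2), Mul(Add(6, Mul(-2, Pow(-18, -1))), Pow(Add(2, Add(2, Mul(Rational(1, 2), 0))), -1)))) = Add(-27, Mul(-28, Mul(Add(6, Mul(-2, Rational(-1, 18))), Pow(Add(2, Add(2, 0)), -1)))) = Add(-27, Mul(-28, Mul(Add(6, Rational(1, 9)), Pow(Add(2, 2), -1)))) = Add(-27, Mul(-28, Mul(Rational(55, 9), Pow(4, -1)))) = Add(-27, Mul(-28, Mul(Rational(55, 9), Rational(1, 4)))) = Add(-27, Mul(-28, Rational(55, 36))) = Add(-27, Rational(-385, 9)) = Rational(-628, 9)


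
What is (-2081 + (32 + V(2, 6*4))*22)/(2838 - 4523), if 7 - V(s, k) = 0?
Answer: 1223/1685 ≈ 0.72582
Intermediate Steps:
V(s, k) = 7 (V(s, k) = 7 - 1*0 = 7 + 0 = 7)
(-2081 + (32 + V(2, 6*4))*22)/(2838 - 4523) = (-2081 + (32 + 7)*22)/(2838 - 4523) = (-2081 + 39*22)/(-1685) = (-2081 + 858)*(-1/1685) = -1223*(-1/1685) = 1223/1685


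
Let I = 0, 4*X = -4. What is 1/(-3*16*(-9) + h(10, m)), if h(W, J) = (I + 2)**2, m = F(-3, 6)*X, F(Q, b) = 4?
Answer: 1/436 ≈ 0.0022936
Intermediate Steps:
X = -1 (X = (1/4)*(-4) = -1)
m = -4 (m = 4*(-1) = -4)
h(W, J) = 4 (h(W, J) = (0 + 2)**2 = 2**2 = 4)
1/(-3*16*(-9) + h(10, m)) = 1/(-3*16*(-9) + 4) = 1/(-48*(-9) + 4) = 1/(432 + 4) = 1/436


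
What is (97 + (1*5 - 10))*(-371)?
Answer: -34132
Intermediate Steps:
(97 + (1*5 - 10))*(-371) = (97 + (5 - 10))*(-371) = (97 - 5)*(-371) = 92*(-371) = -34132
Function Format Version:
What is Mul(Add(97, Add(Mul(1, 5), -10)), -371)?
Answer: -34132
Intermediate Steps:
Mul(Add(97, Add(Mul(1, 5), -10)), -371) = Mul(Add(97, Add(5, -10)), -371) = Mul(Add(97, -5), -371) = Mul(92, -371) = -34132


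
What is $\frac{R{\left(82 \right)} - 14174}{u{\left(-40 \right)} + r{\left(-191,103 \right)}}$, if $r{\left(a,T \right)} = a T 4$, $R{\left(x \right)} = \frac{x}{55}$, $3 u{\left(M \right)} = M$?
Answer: $\frac{584616}{3246595} \approx 0.18007$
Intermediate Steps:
$u{\left(M \right)} = \frac{M}{3}$
$R{\left(x \right)} = \frac{x}{55}$ ($R{\left(x \right)} = x \frac{1}{55} = \frac{x}{55}$)
$r{\left(a,T \right)} = 4 T a$ ($r{\left(a,T \right)} = T a 4 = 4 T a$)
$\frac{R{\left(82 \right)} - 14174}{u{\left(-40 \right)} + r{\left(-191,103 \right)}} = \frac{\frac{1}{55} \cdot 82 - 14174}{\frac{1}{3} \left(-40\right) + 4 \cdot 103 \left(-191\right)} = \frac{\frac{82}{55} - 14174}{- \frac{40}{3} - 78692} = - \frac{779488}{55 \left(- \frac{236116}{3}\right)} = \left(- \frac{779488}{55}\right) \left(- \frac{3}{236116}\right) = \frac{584616}{3246595}$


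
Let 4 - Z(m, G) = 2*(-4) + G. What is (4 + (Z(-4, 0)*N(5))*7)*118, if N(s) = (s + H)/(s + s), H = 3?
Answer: 42008/5 ≈ 8401.6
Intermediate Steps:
Z(m, G) = 12 - G (Z(m, G) = 4 - (2*(-4) + G) = 4 - (-8 + G) = 4 + (8 - G) = 12 - G)
N(s) = (3 + s)/(2*s) (N(s) = (s + 3)/(s + s) = (3 + s)/((2*s)) = (3 + s)*(1/(2*s)) = (3 + s)/(2*s))
(4 + (Z(-4, 0)*N(5))*7)*118 = (4 + ((12 - 1*0)*((½)*(3 + 5)/5))*7)*118 = (4 + ((12 + 0)*((½)*(⅕)*8))*7)*118 = (4 + (12*(⅘))*7)*118 = (4 + (48/5)*7)*118 = (4 + 336/5)*118 = (356/5)*118 = 42008/5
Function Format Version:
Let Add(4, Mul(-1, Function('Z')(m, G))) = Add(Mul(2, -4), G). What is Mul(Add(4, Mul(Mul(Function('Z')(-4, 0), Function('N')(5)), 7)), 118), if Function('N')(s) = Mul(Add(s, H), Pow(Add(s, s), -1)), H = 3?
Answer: Rational(42008, 5) ≈ 8401.6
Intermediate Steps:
Function('Z')(m, G) = Add(12, Mul(-1, G)) (Function('Z')(m, G) = Add(4, Mul(-1, Add(Mul(2, -4), G))) = Add(4, Mul(-1, Add(-8, G))) = Add(4, Add(8, Mul(-1, G))) = Add(12, Mul(-1, G)))
Function('N')(s) = Mul(Rational(1, 2), Pow(s, -1), Add(3, s)) (Function('N')(s) = Mul(Add(s, 3), Pow(Add(s, s), -1)) = Mul(Add(3, s), Pow(Mul(2, s), -1)) = Mul(Add(3, s), Mul(Rational(1, 2), Pow(s, -1))) = Mul(Rational(1, 2), Pow(s, -1), Add(3, s)))
Mul(Add(4, Mul(Mul(Function('Z')(-4, 0), Function('N')(5)), 7)), 118) = Mul(Add(4, Mul(Mul(Add(12, Mul(-1, 0)), Mul(Rational(1, 2), Pow(5, -1), Add(3, 5))), 7)), 118) = Mul(Add(4, Mul(Mul(Add(12, 0), Mul(Rational(1, 2), Rational(1, 5), 8)), 7)), 118) = Mul(Add(4, Mul(Mul(12, Rational(4, 5)), 7)), 118) = Mul(Add(4, Mul(Rational(48, 5), 7)), 118) = Mul(Add(4, Rational(336, 5)), 118) = Mul(Rational(356, 5), 118) = Rational(42008, 5)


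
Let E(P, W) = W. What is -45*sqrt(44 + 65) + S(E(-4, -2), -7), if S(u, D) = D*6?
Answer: -42 - 45*sqrt(109) ≈ -511.81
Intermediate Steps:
S(u, D) = 6*D
-45*sqrt(44 + 65) + S(E(-4, -2), -7) = -45*sqrt(44 + 65) + 6*(-7) = -45*sqrt(109) - 42 = -42 - 45*sqrt(109)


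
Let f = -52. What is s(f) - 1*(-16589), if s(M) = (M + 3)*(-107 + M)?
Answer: 24380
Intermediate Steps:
s(M) = (-107 + M)*(3 + M) (s(M) = (3 + M)*(-107 + M) = (-107 + M)*(3 + M))
s(f) - 1*(-16589) = (-321 + (-52)**2 - 104*(-52)) - 1*(-16589) = (-321 + 2704 + 5408) + 16589 = 7791 + 16589 = 24380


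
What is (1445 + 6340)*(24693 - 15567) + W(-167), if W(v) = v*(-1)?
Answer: 71046077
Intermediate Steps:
W(v) = -v
(1445 + 6340)*(24693 - 15567) + W(-167) = (1445 + 6340)*(24693 - 15567) - 1*(-167) = 7785*9126 + 167 = 71045910 + 167 = 71046077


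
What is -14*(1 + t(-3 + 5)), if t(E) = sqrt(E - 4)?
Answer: -14 - 14*I*sqrt(2) ≈ -14.0 - 19.799*I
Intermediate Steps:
t(E) = sqrt(-4 + E)
-14*(1 + t(-3 + 5)) = -14*(1 + sqrt(-4 + (-3 + 5))) = -14*(1 + sqrt(-4 + 2)) = -14*(1 + sqrt(-2)) = -14*(1 + I*sqrt(2)) = -14 - 14*I*sqrt(2)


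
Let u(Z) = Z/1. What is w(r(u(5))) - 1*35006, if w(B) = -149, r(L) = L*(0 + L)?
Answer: -35155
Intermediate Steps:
u(Z) = Z (u(Z) = Z*1 = Z)
r(L) = L² (r(L) = L*L = L²)
w(r(u(5))) - 1*35006 = -149 - 1*35006 = -149 - 35006 = -35155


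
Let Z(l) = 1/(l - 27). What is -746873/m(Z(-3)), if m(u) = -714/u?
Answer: -746873/21420 ≈ -34.868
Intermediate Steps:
Z(l) = 1/(-27 + l)
-746873/m(Z(-3)) = -746873*(-1/(714*(-27 - 3))) = -746873/((-714/(1/(-30)))) = -746873/((-714/(-1/30))) = -746873/((-714*(-30))) = -746873/21420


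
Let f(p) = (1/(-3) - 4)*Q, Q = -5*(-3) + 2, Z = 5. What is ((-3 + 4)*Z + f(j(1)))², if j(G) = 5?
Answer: 42436/9 ≈ 4715.1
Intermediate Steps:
Q = 17 (Q = 15 + 2 = 17)
f(p) = -221/3 (f(p) = (1/(-3) - 4)*17 = (-⅓ - 4)*17 = -13/3*17 = -221/3)
((-3 + 4)*Z + f(j(1)))² = ((-3 + 4)*5 - 221/3)² = (1*5 - 221/3)² = (5 - 221/3)² = (-206/3)² = 42436/9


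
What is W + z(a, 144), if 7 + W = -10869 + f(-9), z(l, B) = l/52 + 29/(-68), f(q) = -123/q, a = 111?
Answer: -14401189/1326 ≈ -10861.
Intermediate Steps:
z(l, B) = -29/68 + l/52 (z(l, B) = l*(1/52) + 29*(-1/68) = l/52 - 29/68 = -29/68 + l/52)
W = -32587/3 (W = -7 + (-10869 - 123/(-9)) = -7 + (-10869 - 123*(-⅑)) = -7 + (-10869 + 41/3) = -7 - 32566/3 = -32587/3 ≈ -10862.)
W + z(a, 144) = -32587/3 + (-29/68 + (1/52)*111) = -32587/3 + (-29/68 + 111/52) = -32587/3 + 755/442 = -14401189/1326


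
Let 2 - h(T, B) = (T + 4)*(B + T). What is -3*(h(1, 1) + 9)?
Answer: -3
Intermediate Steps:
h(T, B) = 2 - (4 + T)*(B + T) (h(T, B) = 2 - (T + 4)*(B + T) = 2 - (4 + T)*(B + T))
-3*(h(1, 1) + 9) = -3*((2 - 1*1² - 4*1 - 4*1 - 1*1*1) + 9) = -3*((2 - 1*1 - 4 - 4 - 1) + 9) = -3*((2 - 1 - 4 - 4 - 1) + 9) = -3*(-8 + 9) = -3*1 = -3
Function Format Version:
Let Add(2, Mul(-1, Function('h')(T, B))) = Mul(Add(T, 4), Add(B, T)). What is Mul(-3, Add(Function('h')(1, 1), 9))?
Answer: -3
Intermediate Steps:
Function('h')(T, B) = Add(2, Mul(-1, Add(4, T), Add(B, T))) (Function('h')(T, B) = Add(2, Mul(-1, Mul(Add(T, 4), Add(B, T)))) = Add(2, Mul(-1, Mul(Add(4, T), Add(B, T)))) = Add(2, Mul(-1, Add(4, T), Add(B, T))))
Mul(-3, Add(Function('h')(1, 1), 9)) = Mul(-3, Add(Add(2, Mul(-1, Pow(1, 2)), Mul(-4, 1), Mul(-4, 1), Mul(-1, 1, 1)), 9)) = Mul(-3, Add(Add(2, Mul(-1, 1), -4, -4, -1), 9)) = Mul(-3, Add(Add(2, -1, -4, -4, -1), 9)) = Mul(-3, Add(-8, 9)) = Mul(-3, 1) = -3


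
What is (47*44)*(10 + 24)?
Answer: 70312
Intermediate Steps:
(47*44)*(10 + 24) = 2068*34 = 70312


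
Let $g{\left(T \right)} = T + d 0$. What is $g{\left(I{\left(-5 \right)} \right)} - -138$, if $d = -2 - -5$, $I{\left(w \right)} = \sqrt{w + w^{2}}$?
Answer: $138 + 2 \sqrt{5} \approx 142.47$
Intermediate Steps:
$d = 3$ ($d = -2 + 5 = 3$)
$g{\left(T \right)} = T$ ($g{\left(T \right)} = T + 3 \cdot 0 = T + 0 = T$)
$g{\left(I{\left(-5 \right)} \right)} - -138 = \sqrt{- 5 \left(1 - 5\right)} - -138 = \sqrt{\left(-5\right) \left(-4\right)} + 138 = \sqrt{20} + 138 = 2 \sqrt{5} + 138 = 138 + 2 \sqrt{5}$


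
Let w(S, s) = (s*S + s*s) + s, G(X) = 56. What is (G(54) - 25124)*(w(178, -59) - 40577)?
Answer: 1194665676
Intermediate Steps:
w(S, s) = s + s**2 + S*s (w(S, s) = (S*s + s**2) + s = (s**2 + S*s) + s = s + s**2 + S*s)
(G(54) - 25124)*(w(178, -59) - 40577) = (56 - 25124)*(-59*(1 + 178 - 59) - 40577) = -25068*(-59*120 - 40577) = -25068*(-7080 - 40577) = -25068*(-47657) = 1194665676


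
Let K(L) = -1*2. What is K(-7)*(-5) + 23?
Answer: 33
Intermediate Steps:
K(L) = -2
K(-7)*(-5) + 23 = -2*(-5) + 23 = 10 + 23 = 33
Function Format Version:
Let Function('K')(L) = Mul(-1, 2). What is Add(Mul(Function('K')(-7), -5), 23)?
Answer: 33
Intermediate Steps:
Function('K')(L) = -2
Add(Mul(Function('K')(-7), -5), 23) = Add(Mul(-2, -5), 23) = Add(10, 23) = 33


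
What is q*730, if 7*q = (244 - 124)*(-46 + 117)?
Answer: 6219600/7 ≈ 8.8851e+5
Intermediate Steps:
q = 8520/7 (q = ((244 - 124)*(-46 + 117))/7 = (120*71)/7 = (⅐)*8520 = 8520/7 ≈ 1217.1)
q*730 = (8520/7)*730 = 6219600/7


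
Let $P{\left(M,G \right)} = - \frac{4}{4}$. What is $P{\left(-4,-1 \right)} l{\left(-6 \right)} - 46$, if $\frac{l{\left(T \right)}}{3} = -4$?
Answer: $-34$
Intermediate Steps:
$P{\left(M,G \right)} = -1$ ($P{\left(M,G \right)} = \left(-4\right) \frac{1}{4} = -1$)
$l{\left(T \right)} = -12$ ($l{\left(T \right)} = 3 \left(-4\right) = -12$)
$P{\left(-4,-1 \right)} l{\left(-6 \right)} - 46 = \left(-1\right) \left(-12\right) - 46 = 12 - 46 = -34$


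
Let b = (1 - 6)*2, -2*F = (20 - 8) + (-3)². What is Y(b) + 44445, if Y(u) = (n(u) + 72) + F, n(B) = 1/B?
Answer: 222532/5 ≈ 44506.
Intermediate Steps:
F = -21/2 (F = -((20 - 8) + (-3)²)/2 = -(12 + 9)/2 = -½*21 = -21/2 ≈ -10.500)
b = -10 (b = -5*2 = -10)
Y(u) = 123/2 + 1/u (Y(u) = (1/u + 72) - 21/2 = (72 + 1/u) - 21/2 = 123/2 + 1/u)
Y(b) + 44445 = (123/2 + 1/(-10)) + 44445 = (123/2 - ⅒) + 44445 = 307/5 + 44445 = 222532/5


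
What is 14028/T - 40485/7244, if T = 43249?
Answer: -1649316933/313295756 ≈ -5.2644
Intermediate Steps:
14028/T - 40485/7244 = 14028/43249 - 40485/7244 = -1649316933/313295756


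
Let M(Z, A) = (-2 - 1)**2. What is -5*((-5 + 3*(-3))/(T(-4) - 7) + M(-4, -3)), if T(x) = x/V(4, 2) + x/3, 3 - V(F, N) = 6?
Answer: -55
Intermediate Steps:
V(F, N) = -3 (V(F, N) = 3 - 1*6 = 3 - 6 = -3)
M(Z, A) = 9 (M(Z, A) = (-3)**2 = 9)
T(x) = 0 (T(x) = x/(-3) + x/3 = x*(-1/3) + x*(1/3) = -x/3 + x/3 = 0)
-5*((-5 + 3*(-3))/(T(-4) - 7) + M(-4, -3)) = -5*((-5 + 3*(-3))/(0 - 7) + 9) = -5*((-5 - 9)/(-7) + 9) = -5*(-14*(-1/7) + 9) = -5*(2 + 9) = -5*11 = -55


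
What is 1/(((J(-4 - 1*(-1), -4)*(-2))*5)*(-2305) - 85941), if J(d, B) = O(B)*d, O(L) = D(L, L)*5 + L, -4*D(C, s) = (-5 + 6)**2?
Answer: 2/554193 ≈ 3.6088e-6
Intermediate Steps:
D(C, s) = -1/4 (D(C, s) = -(-5 + 6)**2/4 = -1/4*1**2 = -1/4*1 = -1/4)
O(L) = -5/4 + L (O(L) = -1/4*5 + L = -5/4 + L)
J(d, B) = d*(-5/4 + B) (J(d, B) = (-5/4 + B)*d = d*(-5/4 + B))
1/(((J(-4 - 1*(-1), -4)*(-2))*5)*(-2305) - 85941) = 1/(((((-4 - 1*(-1))*(-5 + 4*(-4))/4)*(-2))*5)*(-2305) - 85941) = 1/(((((-4 + 1)*(-5 - 16)/4)*(-2))*5)*(-2305) - 85941) = 1/(((((1/4)*(-3)*(-21))*(-2))*5)*(-2305) - 85941) = 1/((((63/4)*(-2))*5)*(-2305) - 85941) = 1/(-63/2*5*(-2305) - 85941) = 1/(-315/2*(-2305) - 85941) = 1/(726075/2 - 85941) = 1/(554193/2) = 2/554193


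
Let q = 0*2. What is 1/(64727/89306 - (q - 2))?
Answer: 89306/243339 ≈ 0.36700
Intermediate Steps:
q = 0
1/(64727/89306 - (q - 2)) = 1/(64727/89306 - (0 - 2)) = 1/(64727*(1/89306) - 1*(-2)) = 1/(64727/89306 + 2) = 1/(243339/89306) = 89306/243339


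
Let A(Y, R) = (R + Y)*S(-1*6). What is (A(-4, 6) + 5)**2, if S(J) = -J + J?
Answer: 25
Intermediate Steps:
S(J) = 0
A(Y, R) = 0 (A(Y, R) = (R + Y)*0 = 0)
(A(-4, 6) + 5)**2 = (0 + 5)**2 = 5**2 = 25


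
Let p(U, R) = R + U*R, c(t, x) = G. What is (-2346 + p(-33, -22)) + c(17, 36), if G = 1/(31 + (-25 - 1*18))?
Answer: -19705/12 ≈ -1642.1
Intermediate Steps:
G = -1/12 (G = 1/(31 + (-25 - 18)) = 1/(31 - 43) = 1/(-12) = -1/12 ≈ -0.083333)
c(t, x) = -1/12
p(U, R) = R + R*U
(-2346 + p(-33, -22)) + c(17, 36) = (-2346 - 22*(1 - 33)) - 1/12 = (-2346 - 22*(-32)) - 1/12 = (-2346 + 704) - 1/12 = -1642 - 1/12 = -19705/12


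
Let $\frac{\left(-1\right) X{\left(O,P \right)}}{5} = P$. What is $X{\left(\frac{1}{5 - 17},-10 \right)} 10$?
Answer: $500$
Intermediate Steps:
$X{\left(O,P \right)} = - 5 P$
$X{\left(\frac{1}{5 - 17},-10 \right)} 10 = \left(-5\right) \left(-10\right) 10 = 50 \cdot 10 = 500$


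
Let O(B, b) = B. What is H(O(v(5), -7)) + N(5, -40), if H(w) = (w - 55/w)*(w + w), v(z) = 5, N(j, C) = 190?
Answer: 130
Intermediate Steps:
H(w) = 2*w*(w - 55/w) (H(w) = (w - 55/w)*(2*w) = 2*w*(w - 55/w))
H(O(v(5), -7)) + N(5, -40) = (-110 + 2*5**2) + 190 = (-110 + 2*25) + 190 = (-110 + 50) + 190 = -60 + 190 = 130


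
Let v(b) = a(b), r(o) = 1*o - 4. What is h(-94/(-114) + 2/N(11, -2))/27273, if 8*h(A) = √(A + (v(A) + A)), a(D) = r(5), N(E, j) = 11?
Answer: √1184403/136801368 ≈ 7.9554e-6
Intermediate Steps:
r(o) = -4 + o (r(o) = o - 4 = -4 + o)
a(D) = 1 (a(D) = -4 + 5 = 1)
v(b) = 1
h(A) = √(1 + 2*A)/8 (h(A) = √(A + (1 + A))/8 = √(1 + 2*A)/8)
h(-94/(-114) + 2/N(11, -2))/27273 = (√(1 + 2*(-94/(-114) + 2/11))/8)/27273 = (√(1 + 2*(-94*(-1/114) + 2*(1/11)))/8)*(1/27273) = (√(1 + 2*(47/57 + 2/11))/8)*(1/27273) = (√(1 + 2*(631/627))/8)*(1/27273) = (√(1 + 1262/627)/8)*(1/27273) = (√(1889/627)/8)*(1/27273) = ((√1184403/627)/8)*(1/27273) = (√1184403/5016)*(1/27273) = √1184403/136801368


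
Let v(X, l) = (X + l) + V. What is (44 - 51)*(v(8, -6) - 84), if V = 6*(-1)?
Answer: 616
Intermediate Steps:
V = -6
v(X, l) = -6 + X + l (v(X, l) = (X + l) - 6 = -6 + X + l)
(44 - 51)*(v(8, -6) - 84) = (44 - 51)*((-6 + 8 - 6) - 84) = -7*(-4 - 84) = -7*(-88) = 616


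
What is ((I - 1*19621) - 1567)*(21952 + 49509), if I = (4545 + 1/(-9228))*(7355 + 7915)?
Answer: 7625454457523071/1538 ≈ 4.9580e+12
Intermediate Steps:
I = 106740504155/1538 (I = (4545 - 1/9228)*15270 = (41941259/9228)*15270 = 106740504155/1538 ≈ 6.9402e+7)
((I - 1*19621) - 1567)*(21952 + 49509) = ((106740504155/1538 - 1*19621) - 1567)*(21952 + 49509) = ((106740504155/1538 - 19621) - 1567)*71461 = (106710327057/1538 - 1567)*71461 = (106707917011/1538)*71461 = 7625454457523071/1538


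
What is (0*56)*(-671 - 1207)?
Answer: 0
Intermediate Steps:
(0*56)*(-671 - 1207) = 0*(-1878) = 0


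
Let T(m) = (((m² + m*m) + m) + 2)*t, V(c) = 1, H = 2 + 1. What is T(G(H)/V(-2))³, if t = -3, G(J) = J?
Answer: -328509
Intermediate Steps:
H = 3
T(m) = -6 - 6*m² - 3*m (T(m) = (((m² + m*m) + m) + 2)*(-3) = (((m² + m²) + m) + 2)*(-3) = ((2*m² + m) + 2)*(-3) = ((m + 2*m²) + 2)*(-3) = (2 + m + 2*m²)*(-3) = -6 - 6*m² - 3*m)
T(G(H)/V(-2))³ = (-6 - 6*(3/1)² - 9/1)³ = (-6 - 6*(3*1)² - 9)³ = (-6 - 6*3² - 3*3)³ = (-6 - 6*9 - 9)³ = (-6 - 54 - 9)³ = (-69)³ = -328509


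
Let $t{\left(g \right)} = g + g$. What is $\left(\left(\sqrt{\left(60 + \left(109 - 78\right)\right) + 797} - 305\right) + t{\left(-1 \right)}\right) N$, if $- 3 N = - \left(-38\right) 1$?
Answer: $\frac{11666}{3} - \frac{76 \sqrt{222}}{3} \approx 3511.2$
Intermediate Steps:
$t{\left(g \right)} = 2 g$
$N = - \frac{38}{3}$ ($N = - \frac{\left(-1\right) \left(\left(-38\right) 1\right)}{3} = - \frac{\left(-1\right) \left(-38\right)}{3} = \left(- \frac{1}{3}\right) 38 = - \frac{38}{3} \approx -12.667$)
$\left(\left(\sqrt{\left(60 + \left(109 - 78\right)\right) + 797} - 305\right) + t{\left(-1 \right)}\right) N = \left(\left(\sqrt{\left(60 + \left(109 - 78\right)\right) + 797} - 305\right) + 2 \left(-1\right)\right) \left(- \frac{38}{3}\right) = \left(\left(\sqrt{\left(60 + 31\right) + 797} - 305\right) - 2\right) \left(- \frac{38}{3}\right) = \left(\left(\sqrt{91 + 797} - 305\right) - 2\right) \left(- \frac{38}{3}\right) = \left(\left(\sqrt{888} - 305\right) - 2\right) \left(- \frac{38}{3}\right) = \left(\left(2 \sqrt{222} - 305\right) - 2\right) \left(- \frac{38}{3}\right) = \left(\left(-305 + 2 \sqrt{222}\right) - 2\right) \left(- \frac{38}{3}\right) = \left(-307 + 2 \sqrt{222}\right) \left(- \frac{38}{3}\right) = \frac{11666}{3} - \frac{76 \sqrt{222}}{3}$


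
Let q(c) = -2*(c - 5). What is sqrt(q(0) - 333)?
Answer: I*sqrt(323) ≈ 17.972*I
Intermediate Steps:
q(c) = 10 - 2*c (q(c) = -2*(-5 + c) = 10 - 2*c)
sqrt(q(0) - 333) = sqrt((10 - 2*0) - 333) = sqrt((10 + 0) - 333) = sqrt(10 - 333) = sqrt(-323) = I*sqrt(323)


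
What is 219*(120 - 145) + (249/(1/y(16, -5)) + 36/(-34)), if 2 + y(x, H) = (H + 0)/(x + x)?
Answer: -3271053/544 ≈ -6013.0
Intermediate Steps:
y(x, H) = -2 + H/(2*x) (y(x, H) = -2 + (H + 0)/(x + x) = -2 + H/((2*x)) = -2 + H*(1/(2*x)) = -2 + H/(2*x))
219*(120 - 145) + (249/(1/y(16, -5)) + 36/(-34)) = 219*(120 - 145) + (249/(1/(-2 + (½)*(-5)/16)) + 36/(-34)) = 219*(-25) + (249/(1/(-2 + (½)*(-5)*(1/16))) + 36*(-1/34)) = -5475 + (249/(1/(-2 - 5/32)) - 18/17) = -5475 + (249/(1/(-69/32)) - 18/17) = -5475 + (249/(-32/69) - 18/17) = -5475 + (249*(-69/32) - 18/17) = -5475 + (-17181/32 - 18/17) = -5475 - 292653/544 = -3271053/544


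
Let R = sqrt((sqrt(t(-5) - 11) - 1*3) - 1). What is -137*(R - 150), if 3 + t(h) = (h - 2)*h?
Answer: 20550 - 137*sqrt(-4 + sqrt(21)) ≈ 20445.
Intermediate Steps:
t(h) = -3 + h*(-2 + h) (t(h) = -3 + (h - 2)*h = -3 + (-2 + h)*h = -3 + h*(-2 + h))
R = sqrt(-4 + sqrt(21)) (R = sqrt((sqrt((-3 + (-5)**2 - 2*(-5)) - 11) - 1*3) - 1) = sqrt((sqrt((-3 + 25 + 10) - 11) - 3) - 1) = sqrt((sqrt(32 - 11) - 3) - 1) = sqrt((sqrt(21) - 3) - 1) = sqrt((-3 + sqrt(21)) - 1) = sqrt(-4 + sqrt(21)) ≈ 0.76327)
-137*(R - 150) = -137*(sqrt(-4 + sqrt(21)) - 150) = -137*(-150 + sqrt(-4 + sqrt(21))) = 20550 - 137*sqrt(-4 + sqrt(21))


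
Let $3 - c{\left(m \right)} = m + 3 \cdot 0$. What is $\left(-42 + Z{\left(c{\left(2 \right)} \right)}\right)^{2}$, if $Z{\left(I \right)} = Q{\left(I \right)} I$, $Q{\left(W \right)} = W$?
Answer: $1681$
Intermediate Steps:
$c{\left(m \right)} = 3 - m$ ($c{\left(m \right)} = 3 - \left(m + 3 \cdot 0\right) = 3 - \left(m + 0\right) = 3 - m$)
$Z{\left(I \right)} = I^{2}$ ($Z{\left(I \right)} = I I = I^{2}$)
$\left(-42 + Z{\left(c{\left(2 \right)} \right)}\right)^{2} = \left(-42 + \left(3 - 2\right)^{2}\right)^{2} = \left(-42 + 1^{2}\right)^{2} = \left(-42 + 1\right)^{2} = \left(-41\right)^{2} = 1681$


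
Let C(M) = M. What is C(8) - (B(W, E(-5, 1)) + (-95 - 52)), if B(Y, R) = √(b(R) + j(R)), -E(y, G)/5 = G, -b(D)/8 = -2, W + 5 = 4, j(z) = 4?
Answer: 155 - 2*√5 ≈ 150.53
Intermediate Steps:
W = -1 (W = -5 + 4 = -1)
b(D) = 16 (b(D) = -8*(-2) = 16)
E(y, G) = -5*G
B(Y, R) = 2*√5 (B(Y, R) = √(16 + 4) = √20 = 2*√5)
C(8) - (B(W, E(-5, 1)) + (-95 - 52)) = 8 - (2*√5 + (-95 - 52)) = 8 - (2*√5 - 147) = 8 - (-147 + 2*√5) = 8 + (147 - 2*√5) = 155 - 2*√5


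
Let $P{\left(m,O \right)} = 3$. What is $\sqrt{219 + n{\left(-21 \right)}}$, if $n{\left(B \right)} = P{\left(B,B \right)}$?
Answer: $\sqrt{222} \approx 14.9$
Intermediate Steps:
$n{\left(B \right)} = 3$
$\sqrt{219 + n{\left(-21 \right)}} = \sqrt{219 + 3} = \sqrt{222}$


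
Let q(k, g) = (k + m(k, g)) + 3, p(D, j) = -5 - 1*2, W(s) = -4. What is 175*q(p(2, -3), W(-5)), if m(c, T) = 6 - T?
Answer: 1050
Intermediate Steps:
p(D, j) = -7 (p(D, j) = -5 - 2 = -7)
q(k, g) = 9 + k - g (q(k, g) = (k + (6 - g)) + 3 = (6 + k - g) + 3 = 9 + k - g)
175*q(p(2, -3), W(-5)) = 175*(9 - 7 - 1*(-4)) = 175*(9 - 7 + 4) = 175*6 = 1050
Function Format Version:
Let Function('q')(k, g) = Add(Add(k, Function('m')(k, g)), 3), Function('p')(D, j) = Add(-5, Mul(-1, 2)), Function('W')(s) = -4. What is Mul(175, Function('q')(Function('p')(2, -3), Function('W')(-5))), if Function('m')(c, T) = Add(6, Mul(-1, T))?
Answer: 1050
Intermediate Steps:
Function('p')(D, j) = -7 (Function('p')(D, j) = Add(-5, -2) = -7)
Function('q')(k, g) = Add(9, k, Mul(-1, g)) (Function('q')(k, g) = Add(Add(k, Add(6, Mul(-1, g))), 3) = Add(Add(6, k, Mul(-1, g)), 3) = Add(9, k, Mul(-1, g)))
Mul(175, Function('q')(Function('p')(2, -3), Function('W')(-5))) = Mul(175, Add(9, -7, Mul(-1, -4))) = Mul(175, Add(9, -7, 4)) = Mul(175, 6) = 1050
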